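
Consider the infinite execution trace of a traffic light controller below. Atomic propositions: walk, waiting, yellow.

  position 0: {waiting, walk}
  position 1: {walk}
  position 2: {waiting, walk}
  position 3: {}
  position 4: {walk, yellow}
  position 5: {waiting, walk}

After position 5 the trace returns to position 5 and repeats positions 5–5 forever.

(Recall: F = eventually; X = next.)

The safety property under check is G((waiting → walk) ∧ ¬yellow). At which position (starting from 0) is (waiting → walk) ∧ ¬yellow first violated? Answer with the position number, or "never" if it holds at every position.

4

Check (waiting → walk) ∧ ¬yellow at each position in order: 0 ✓, 1 ✓, 2 ✓, 3 ✓.
At position 4 the labels are {walk, yellow}, so (waiting → walk) ∧ ¬yellow is false there. This is the first violation.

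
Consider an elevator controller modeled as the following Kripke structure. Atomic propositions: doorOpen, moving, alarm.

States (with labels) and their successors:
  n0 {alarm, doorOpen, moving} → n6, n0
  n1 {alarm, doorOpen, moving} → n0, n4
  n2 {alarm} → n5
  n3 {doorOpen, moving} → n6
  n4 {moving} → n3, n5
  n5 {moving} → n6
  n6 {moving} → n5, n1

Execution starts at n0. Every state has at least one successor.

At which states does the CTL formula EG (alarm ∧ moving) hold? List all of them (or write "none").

{n0, n1}

States satisfying alarm ∧ moving: {n0, n1}.
States satisfying EG (alarm ∧ moving): {n0, n1}.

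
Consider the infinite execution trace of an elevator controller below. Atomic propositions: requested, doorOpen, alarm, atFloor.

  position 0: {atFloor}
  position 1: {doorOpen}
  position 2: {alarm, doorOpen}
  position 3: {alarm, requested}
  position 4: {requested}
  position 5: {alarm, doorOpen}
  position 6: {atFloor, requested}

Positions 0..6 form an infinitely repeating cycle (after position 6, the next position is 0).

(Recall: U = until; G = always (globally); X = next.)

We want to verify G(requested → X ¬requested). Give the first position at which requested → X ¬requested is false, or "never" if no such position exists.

Check requested → X ¬requested at each position in order: 0 ✓, 1 ✓, 2 ✓.
At position 3 the labels are {alarm, requested} and the next position 4 has {requested}, so requested → X ¬requested is false there. This is the first violation.

3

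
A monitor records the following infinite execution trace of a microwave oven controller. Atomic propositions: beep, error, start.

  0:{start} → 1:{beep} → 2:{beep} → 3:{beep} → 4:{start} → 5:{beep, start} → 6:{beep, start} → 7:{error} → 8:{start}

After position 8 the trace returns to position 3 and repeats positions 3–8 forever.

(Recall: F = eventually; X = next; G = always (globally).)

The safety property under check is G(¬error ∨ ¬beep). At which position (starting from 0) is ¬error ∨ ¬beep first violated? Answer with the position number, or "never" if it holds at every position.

¬error ∨ ¬beep holds at every position 0..8, and those are all the positions the trace ever visits, so the invariant G(¬error ∨ ¬beep) is never violated.

never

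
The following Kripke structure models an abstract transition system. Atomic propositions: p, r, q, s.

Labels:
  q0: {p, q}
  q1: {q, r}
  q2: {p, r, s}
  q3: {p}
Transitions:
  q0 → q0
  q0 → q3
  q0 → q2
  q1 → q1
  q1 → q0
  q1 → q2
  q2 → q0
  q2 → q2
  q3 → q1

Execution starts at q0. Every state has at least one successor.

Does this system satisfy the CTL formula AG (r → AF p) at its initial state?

Violated

States satisfying r → AF p: {q0, q2, q3}.
States satisfying AG (r → AF p): ∅.
q1 is reachable from q0 and violates r → AF p, so AG fails at q0.
q0 ∉ Sat(AG (r → AF p)).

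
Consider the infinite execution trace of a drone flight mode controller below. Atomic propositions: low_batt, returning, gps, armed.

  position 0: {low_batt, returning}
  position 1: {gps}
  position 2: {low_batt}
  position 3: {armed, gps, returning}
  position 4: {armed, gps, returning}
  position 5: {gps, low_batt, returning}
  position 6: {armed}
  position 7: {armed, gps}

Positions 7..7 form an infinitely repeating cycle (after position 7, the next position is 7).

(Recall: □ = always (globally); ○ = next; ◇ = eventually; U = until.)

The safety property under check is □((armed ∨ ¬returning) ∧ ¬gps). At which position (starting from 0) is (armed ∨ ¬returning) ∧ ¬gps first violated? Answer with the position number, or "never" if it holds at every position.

0

At position 0 the labels are {low_batt, returning}, so (armed ∨ ¬returning) ∧ ¬gps is false there. This is the first violation.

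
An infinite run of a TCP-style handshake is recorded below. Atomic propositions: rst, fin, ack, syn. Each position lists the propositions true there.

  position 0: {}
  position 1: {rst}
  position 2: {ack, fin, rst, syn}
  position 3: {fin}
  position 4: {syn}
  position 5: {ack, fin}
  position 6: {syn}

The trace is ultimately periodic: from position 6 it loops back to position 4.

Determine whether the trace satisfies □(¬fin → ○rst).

Violated

¬fin → ○rst must hold at every position from 0 onward. It fails at position 4, so □(¬fin → ○rst) is false.
Positions where ¬fin holds: 0, 1, 4, 6.
Check ○rst at each: 0→ok, 1→ok, 4→fails, 6→fails.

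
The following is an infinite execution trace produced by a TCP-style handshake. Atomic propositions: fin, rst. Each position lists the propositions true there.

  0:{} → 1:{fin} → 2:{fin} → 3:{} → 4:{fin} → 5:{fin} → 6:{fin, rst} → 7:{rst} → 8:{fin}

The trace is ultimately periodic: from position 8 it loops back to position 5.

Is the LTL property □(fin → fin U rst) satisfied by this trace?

fin → fin U rst must hold at every position from 0 onward. It fails at position 1, so □(fin → fin U rst) is false.
Positions where fin holds: 1, 2, 4, 5, 6, 8.
Check fin U rst at each: 1→fails, 2→fails, 4→ok, 5→ok, 6→ok, 8→ok.

No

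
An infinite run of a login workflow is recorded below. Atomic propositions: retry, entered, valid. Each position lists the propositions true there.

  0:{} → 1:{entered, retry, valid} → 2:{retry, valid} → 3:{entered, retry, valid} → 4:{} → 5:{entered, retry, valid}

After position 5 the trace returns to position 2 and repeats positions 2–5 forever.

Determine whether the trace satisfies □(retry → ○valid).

retry → ○valid must hold at every position from 0 onward. It fails at position 3, so □(retry → ○valid) is false.
Positions where retry holds: 1, 2, 3, 5.
Check ○valid at each: 1→ok, 2→ok, 3→fails, 5→ok.

No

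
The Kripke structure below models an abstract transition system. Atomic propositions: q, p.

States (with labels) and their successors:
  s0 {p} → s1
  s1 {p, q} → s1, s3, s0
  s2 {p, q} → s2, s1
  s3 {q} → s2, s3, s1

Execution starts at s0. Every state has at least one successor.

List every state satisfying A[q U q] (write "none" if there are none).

{s1, s2, s3}

States satisfying q: {s1, s2, s3}.
States satisfying A[q U q]: {s1, s2, s3}.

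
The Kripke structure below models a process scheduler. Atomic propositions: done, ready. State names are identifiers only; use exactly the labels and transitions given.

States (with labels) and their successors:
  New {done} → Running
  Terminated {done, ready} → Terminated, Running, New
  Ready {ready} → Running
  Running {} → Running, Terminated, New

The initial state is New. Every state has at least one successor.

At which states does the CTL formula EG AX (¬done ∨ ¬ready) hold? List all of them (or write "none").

States satisfying AX (¬done ∨ ¬ready): {New, Ready}.
States satisfying EG AX (¬done ∨ ¬ready): ∅.

none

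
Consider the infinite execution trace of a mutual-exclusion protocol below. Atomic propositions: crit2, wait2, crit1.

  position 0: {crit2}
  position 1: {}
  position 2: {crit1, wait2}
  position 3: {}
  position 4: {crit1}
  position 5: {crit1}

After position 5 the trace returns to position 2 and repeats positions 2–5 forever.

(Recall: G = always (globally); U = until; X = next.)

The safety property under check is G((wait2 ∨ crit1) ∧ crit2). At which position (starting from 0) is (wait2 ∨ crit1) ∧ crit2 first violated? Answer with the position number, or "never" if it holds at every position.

At position 0 the labels are {crit2}, so (wait2 ∨ crit1) ∧ crit2 is false there. This is the first violation.

0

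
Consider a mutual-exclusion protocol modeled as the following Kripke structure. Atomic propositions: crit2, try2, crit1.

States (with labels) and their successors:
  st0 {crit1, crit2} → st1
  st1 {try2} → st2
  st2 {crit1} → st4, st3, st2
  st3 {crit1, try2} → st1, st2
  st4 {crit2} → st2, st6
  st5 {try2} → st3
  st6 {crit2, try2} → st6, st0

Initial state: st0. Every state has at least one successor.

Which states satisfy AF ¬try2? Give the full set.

States satisfying ¬try2: {st0, st2, st4}.
States satisfying AF ¬try2: {st0, st1, st2, st3, st4, st5}.

{st0, st1, st2, st3, st4, st5}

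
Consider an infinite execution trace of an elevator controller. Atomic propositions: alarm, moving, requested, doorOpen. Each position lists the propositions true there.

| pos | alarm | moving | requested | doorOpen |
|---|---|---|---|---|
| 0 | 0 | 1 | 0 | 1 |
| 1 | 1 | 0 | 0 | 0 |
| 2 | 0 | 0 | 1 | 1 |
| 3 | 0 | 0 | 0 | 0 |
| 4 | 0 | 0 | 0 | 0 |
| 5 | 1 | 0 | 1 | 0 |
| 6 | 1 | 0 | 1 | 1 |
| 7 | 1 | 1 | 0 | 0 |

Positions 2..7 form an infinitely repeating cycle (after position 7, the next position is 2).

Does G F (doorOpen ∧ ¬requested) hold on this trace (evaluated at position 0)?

F (doorOpen ∧ ¬requested) must hold at every position from 0 onward. It fails at position 1, so G F (doorOpen ∧ ¬requested) is false.

Does not hold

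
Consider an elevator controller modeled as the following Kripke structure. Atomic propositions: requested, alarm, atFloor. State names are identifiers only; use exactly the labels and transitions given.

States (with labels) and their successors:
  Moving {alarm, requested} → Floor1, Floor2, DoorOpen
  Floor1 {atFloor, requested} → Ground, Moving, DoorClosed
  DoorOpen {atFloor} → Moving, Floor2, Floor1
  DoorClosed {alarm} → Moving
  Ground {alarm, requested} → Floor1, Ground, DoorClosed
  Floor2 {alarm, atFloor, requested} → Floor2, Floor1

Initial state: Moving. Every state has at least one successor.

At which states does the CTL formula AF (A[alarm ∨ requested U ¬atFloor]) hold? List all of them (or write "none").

States satisfying A[alarm ∨ requested U ¬atFloor]: {Moving, Floor1, DoorClosed, Ground}.
States satisfying AF (A[alarm ∨ requested U ¬atFloor]): {Moving, Floor1, DoorClosed, Ground}.

{Moving, Floor1, DoorClosed, Ground}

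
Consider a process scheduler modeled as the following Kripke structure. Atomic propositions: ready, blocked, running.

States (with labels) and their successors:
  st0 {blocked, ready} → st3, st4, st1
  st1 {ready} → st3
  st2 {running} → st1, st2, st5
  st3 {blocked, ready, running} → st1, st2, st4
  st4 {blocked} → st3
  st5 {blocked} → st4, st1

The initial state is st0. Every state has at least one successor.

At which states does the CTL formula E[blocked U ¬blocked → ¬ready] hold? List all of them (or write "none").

{st0, st2, st3, st4, st5}

States satisfying blocked: {st0, st3, st4, st5}.
States satisfying ¬blocked → ¬ready: {st0, st2, st3, st4, st5}.
States satisfying E[blocked U ¬blocked → ¬ready]: {st0, st2, st3, st4, st5}.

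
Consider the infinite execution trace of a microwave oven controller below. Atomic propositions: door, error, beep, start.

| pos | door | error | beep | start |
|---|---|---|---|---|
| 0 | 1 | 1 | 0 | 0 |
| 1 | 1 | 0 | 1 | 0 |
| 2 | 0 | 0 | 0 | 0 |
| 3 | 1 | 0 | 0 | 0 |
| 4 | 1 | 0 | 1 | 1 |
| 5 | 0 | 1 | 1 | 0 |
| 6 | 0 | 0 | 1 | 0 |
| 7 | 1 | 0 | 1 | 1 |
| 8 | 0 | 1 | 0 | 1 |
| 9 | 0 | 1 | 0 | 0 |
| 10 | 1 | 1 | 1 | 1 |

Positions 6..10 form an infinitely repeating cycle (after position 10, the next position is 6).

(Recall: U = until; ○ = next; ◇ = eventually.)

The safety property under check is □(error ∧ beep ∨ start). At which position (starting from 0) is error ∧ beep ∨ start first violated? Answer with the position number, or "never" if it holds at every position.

At position 0 the labels are {door, error}, so error ∧ beep ∨ start is false there. This is the first violation.

0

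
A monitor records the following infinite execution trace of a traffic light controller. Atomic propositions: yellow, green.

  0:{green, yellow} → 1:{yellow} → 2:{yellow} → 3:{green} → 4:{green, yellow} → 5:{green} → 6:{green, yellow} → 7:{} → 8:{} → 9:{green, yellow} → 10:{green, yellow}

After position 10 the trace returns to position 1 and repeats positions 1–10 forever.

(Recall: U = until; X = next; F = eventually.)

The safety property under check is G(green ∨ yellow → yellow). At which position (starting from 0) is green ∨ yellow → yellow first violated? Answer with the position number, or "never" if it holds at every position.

Check green ∨ yellow → yellow at each position in order: 0 ✓, 1 ✓, 2 ✓.
At position 3 the labels are {green}, so green ∨ yellow → yellow is false there. This is the first violation.

3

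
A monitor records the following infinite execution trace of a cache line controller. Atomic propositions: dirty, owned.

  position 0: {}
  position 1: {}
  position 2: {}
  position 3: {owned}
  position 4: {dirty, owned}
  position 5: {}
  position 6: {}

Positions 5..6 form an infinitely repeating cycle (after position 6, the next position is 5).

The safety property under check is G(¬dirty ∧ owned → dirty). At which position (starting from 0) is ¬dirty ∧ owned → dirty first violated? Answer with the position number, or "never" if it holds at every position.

3

Check ¬dirty ∧ owned → dirty at each position in order: 0 ✓, 1 ✓, 2 ✓.
At position 3 the labels are {owned}, so ¬dirty ∧ owned → dirty is false there. This is the first violation.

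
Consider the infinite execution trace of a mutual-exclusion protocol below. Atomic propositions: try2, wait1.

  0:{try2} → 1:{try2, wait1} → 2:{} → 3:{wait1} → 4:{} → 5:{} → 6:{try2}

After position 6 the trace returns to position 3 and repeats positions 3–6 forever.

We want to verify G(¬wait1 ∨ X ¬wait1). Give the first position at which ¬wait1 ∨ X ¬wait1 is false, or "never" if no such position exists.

never

¬wait1 ∨ X ¬wait1 holds at every position 0..6, and those are all the positions the trace ever visits, so the invariant G(¬wait1 ∨ X ¬wait1) is never violated.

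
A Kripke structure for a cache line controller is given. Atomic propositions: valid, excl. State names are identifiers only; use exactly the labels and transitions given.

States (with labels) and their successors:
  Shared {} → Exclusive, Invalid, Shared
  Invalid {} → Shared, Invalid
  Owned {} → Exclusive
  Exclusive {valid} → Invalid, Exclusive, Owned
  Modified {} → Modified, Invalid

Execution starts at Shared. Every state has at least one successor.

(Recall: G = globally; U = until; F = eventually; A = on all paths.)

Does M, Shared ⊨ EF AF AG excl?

Does not hold

States satisfying AF AG excl: ∅.
States satisfying EF AF AG excl: ∅.
No suitable path/successor from Shared witnesses the formula.
Shared ∉ Sat(EF AF AG excl).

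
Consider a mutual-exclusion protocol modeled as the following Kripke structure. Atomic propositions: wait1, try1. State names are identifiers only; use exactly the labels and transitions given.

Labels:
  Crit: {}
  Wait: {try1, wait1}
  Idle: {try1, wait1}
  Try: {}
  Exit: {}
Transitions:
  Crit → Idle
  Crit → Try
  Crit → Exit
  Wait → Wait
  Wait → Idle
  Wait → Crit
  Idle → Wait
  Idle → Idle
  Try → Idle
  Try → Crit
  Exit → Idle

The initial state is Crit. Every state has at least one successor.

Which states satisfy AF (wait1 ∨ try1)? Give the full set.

{Wait, Idle, Exit}

States satisfying wait1 ∨ try1: {Wait, Idle}.
States satisfying AF (wait1 ∨ try1): {Wait, Idle, Exit}.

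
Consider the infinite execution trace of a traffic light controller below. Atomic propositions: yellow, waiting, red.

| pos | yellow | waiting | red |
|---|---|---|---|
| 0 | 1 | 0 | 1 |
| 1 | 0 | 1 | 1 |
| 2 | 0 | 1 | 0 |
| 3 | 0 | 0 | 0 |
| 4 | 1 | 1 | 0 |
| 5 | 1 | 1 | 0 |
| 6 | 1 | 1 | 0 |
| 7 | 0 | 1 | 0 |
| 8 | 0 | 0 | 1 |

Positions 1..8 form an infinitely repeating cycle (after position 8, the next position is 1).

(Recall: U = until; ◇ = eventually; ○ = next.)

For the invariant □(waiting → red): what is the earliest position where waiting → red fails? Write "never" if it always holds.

Check waiting → red at each position in order: 0 ✓, 1 ✓.
At position 2 the labels are {waiting}, so waiting → red is false there. This is the first violation.

2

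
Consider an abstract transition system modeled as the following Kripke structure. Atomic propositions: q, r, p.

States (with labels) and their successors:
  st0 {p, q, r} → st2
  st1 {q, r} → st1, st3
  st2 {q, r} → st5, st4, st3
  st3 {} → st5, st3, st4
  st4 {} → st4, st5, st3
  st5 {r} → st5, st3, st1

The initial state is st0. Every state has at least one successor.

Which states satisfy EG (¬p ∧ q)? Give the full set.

{st1}

States satisfying ¬p ∧ q: {st1, st2}.
States satisfying EG (¬p ∧ q): {st1}.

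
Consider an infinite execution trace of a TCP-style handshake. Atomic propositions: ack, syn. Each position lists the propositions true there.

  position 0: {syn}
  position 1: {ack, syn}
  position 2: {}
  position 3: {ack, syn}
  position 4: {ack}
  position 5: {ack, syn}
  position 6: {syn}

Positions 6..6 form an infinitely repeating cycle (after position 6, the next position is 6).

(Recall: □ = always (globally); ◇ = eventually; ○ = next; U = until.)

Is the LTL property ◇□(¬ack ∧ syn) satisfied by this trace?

Satisfied

□(¬ack ∧ syn) holds at position 6, which is reachable from 0, so ◇□(¬ack ∧ syn) holds.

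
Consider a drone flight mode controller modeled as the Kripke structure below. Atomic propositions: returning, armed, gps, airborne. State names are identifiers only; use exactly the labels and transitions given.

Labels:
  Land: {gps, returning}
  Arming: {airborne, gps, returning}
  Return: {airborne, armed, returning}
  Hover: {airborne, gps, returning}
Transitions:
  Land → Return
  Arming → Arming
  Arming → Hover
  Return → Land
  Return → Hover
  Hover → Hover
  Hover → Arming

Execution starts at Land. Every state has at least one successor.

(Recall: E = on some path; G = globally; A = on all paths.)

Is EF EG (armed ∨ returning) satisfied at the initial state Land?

States satisfying EG (armed ∨ returning): {Land, Arming, Return, Hover}.
States satisfying EF EG (armed ∨ returning): {Land, Arming, Return, Hover}.
Some path from Land reaches a state where EG (armed ∨ returning) holds.
Land ∈ Sat(EF EG (armed ∨ returning)).

Holds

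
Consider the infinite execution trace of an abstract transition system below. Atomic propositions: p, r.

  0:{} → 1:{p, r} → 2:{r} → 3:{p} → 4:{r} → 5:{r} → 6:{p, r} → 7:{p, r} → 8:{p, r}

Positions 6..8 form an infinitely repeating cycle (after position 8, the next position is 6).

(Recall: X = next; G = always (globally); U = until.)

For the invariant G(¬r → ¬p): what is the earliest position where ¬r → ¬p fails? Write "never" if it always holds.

Check ¬r → ¬p at each position in order: 0 ✓, 1 ✓, 2 ✓.
At position 3 the labels are {p}, so ¬r → ¬p is false there. This is the first violation.

3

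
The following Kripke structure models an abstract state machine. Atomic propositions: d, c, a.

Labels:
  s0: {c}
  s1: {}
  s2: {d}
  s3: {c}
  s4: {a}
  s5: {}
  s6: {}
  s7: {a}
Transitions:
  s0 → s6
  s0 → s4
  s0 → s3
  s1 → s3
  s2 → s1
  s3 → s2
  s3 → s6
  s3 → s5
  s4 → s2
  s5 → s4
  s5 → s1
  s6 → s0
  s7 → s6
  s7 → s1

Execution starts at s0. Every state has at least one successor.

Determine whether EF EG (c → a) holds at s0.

States satisfying EG (c → a): ∅.
States satisfying EF EG (c → a): ∅.
No suitable path/successor from s0 witnesses the formula.
s0 ∉ Sat(EF EG (c → a)).

No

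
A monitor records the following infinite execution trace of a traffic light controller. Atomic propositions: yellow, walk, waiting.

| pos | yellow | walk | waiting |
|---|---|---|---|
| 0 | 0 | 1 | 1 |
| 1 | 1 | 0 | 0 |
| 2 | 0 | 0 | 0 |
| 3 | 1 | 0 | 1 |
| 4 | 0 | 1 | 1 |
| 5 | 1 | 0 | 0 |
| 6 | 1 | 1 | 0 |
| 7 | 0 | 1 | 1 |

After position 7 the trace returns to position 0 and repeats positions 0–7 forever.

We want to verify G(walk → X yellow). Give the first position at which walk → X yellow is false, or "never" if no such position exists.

Check walk → X yellow at each position in order: 0 ✓, 1 ✓, 2 ✓, 3 ✓, 4 ✓, 5 ✓.
At position 6 the labels are {walk, yellow} and the next position 7 has {waiting, walk}, so walk → X yellow is false there. This is the first violation.

6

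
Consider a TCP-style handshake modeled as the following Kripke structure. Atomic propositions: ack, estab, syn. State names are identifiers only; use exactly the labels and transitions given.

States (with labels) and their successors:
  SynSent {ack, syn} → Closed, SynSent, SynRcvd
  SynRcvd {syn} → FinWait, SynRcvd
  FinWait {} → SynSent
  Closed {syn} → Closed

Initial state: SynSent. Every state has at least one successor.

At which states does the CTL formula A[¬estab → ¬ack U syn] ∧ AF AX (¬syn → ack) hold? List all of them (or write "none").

States satisfying ¬estab → ¬ack: {SynRcvd, FinWait, Closed}.
States satisfying syn: {SynSent, SynRcvd, Closed}.
States satisfying A[¬estab → ¬ack U syn]: {SynSent, SynRcvd, FinWait, Closed}.
States satisfying AX (¬syn → ack): {SynSent, FinWait, Closed}.
States satisfying AF AX (¬syn → ack): {SynSent, FinWait, Closed}.
States satisfying A[¬estab → ¬ack U syn] ∧ AF AX (¬syn → ack): {SynSent, FinWait, Closed}.

{SynSent, FinWait, Closed}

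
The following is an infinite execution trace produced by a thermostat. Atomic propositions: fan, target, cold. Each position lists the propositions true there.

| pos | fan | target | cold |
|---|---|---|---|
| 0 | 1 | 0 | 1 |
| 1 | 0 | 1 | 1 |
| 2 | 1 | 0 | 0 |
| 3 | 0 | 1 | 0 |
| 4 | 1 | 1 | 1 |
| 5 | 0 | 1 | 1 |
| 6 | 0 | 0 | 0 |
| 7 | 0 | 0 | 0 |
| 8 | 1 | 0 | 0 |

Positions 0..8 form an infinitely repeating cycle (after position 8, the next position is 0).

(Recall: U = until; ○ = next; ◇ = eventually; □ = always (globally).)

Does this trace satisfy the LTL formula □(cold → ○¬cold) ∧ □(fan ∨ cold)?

cold → ○¬cold must hold at every position from 0 onward. It fails at position 0, so □(cold → ○¬cold) is false.
Positions where cold holds: 0, 1, 4, 5.
Check ○¬cold at each: 0→fails, 1→ok, 4→fails, 5→ok.
fan ∨ cold must hold at every position from 0 onward. It fails at position 3, so □(fan ∨ cold) is false.
At position 0: □(cold → ○¬cold) is false; □(fan ∨ cold) is false; so □(cold → ○¬cold) ∧ □(fan ∨ cold) is false.

Violated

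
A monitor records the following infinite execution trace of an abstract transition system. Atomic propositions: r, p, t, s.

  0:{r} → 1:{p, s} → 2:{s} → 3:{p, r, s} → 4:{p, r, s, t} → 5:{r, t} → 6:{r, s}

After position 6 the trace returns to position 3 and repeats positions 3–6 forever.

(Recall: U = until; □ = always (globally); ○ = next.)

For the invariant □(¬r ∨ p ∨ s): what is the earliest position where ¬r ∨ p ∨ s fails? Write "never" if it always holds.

0

At position 0 the labels are {r}, so ¬r ∨ p ∨ s is false there. This is the first violation.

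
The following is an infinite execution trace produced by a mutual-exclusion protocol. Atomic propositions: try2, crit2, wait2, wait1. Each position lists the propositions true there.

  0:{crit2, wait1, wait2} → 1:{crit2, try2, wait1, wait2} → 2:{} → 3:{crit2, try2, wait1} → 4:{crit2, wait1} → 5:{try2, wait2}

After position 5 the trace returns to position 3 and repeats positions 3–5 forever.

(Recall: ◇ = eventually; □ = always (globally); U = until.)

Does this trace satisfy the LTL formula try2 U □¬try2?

Violated

Walking from position 0: at position 0, □¬try2 has not yet held and try2 fails, so try2 U □¬try2 is false.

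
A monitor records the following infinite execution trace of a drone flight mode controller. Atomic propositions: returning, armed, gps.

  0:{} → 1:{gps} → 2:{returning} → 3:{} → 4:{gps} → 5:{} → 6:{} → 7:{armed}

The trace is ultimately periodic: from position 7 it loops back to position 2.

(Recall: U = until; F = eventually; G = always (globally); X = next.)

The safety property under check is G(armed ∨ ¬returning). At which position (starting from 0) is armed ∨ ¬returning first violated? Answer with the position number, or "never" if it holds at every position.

2

Check armed ∨ ¬returning at each position in order: 0 ✓, 1 ✓.
At position 2 the labels are {returning}, so armed ∨ ¬returning is false there. This is the first violation.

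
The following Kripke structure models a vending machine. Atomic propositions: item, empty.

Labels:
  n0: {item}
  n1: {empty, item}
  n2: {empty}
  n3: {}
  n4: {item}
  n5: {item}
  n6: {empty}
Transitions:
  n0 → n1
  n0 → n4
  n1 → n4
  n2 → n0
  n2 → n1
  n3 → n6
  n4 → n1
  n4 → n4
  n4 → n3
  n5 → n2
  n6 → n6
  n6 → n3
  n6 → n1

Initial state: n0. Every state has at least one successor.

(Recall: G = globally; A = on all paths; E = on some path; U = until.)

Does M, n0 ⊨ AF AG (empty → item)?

No

States satisfying AG (empty → item): ∅.
States satisfying AF AG (empty → item): ∅.
There is a path from n0 along which AG (empty → item) never holds.
n0 ∉ Sat(AF AG (empty → item)).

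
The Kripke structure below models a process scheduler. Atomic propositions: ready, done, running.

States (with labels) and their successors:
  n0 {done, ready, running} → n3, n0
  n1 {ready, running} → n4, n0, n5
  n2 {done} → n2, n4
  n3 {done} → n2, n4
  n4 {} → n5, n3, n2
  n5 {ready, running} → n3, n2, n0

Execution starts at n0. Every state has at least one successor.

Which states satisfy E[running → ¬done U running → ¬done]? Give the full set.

States satisfying running → ¬done: {n1, n2, n3, n4, n5}.
States satisfying E[running → ¬done U running → ¬done]: {n1, n2, n3, n4, n5}.

{n1, n2, n3, n4, n5}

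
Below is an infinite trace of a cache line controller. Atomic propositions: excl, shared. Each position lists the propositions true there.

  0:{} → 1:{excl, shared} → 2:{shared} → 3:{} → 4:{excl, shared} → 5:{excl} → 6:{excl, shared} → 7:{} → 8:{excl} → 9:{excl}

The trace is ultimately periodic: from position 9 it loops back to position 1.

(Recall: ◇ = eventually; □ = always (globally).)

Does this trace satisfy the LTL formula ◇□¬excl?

□¬excl is false at every position 0..9, so it never becomes true and ◇□¬excl fails.

Violated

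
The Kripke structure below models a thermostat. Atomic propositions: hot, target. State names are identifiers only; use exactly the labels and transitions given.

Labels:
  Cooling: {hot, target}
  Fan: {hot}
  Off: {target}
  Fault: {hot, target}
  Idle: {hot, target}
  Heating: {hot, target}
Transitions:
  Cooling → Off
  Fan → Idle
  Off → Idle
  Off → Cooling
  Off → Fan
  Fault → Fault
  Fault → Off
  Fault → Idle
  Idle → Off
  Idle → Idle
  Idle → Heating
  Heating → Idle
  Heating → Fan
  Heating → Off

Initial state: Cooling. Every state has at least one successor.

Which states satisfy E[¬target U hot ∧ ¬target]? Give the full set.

{Fan}

States satisfying ¬target: {Fan}.
States satisfying hot ∧ ¬target: {Fan}.
States satisfying E[¬target U hot ∧ ¬target]: {Fan}.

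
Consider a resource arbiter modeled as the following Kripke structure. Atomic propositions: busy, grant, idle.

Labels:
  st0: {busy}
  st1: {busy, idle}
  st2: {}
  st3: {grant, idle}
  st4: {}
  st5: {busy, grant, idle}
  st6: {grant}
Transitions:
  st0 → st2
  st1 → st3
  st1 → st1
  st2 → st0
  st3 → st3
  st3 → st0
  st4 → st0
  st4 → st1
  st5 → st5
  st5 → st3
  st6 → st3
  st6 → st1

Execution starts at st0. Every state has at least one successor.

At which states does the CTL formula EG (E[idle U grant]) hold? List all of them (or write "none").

{st1, st3, st5, st6}

States satisfying E[idle U grant]: {st1, st3, st5, st6}.
States satisfying EG (E[idle U grant]): {st1, st3, st5, st6}.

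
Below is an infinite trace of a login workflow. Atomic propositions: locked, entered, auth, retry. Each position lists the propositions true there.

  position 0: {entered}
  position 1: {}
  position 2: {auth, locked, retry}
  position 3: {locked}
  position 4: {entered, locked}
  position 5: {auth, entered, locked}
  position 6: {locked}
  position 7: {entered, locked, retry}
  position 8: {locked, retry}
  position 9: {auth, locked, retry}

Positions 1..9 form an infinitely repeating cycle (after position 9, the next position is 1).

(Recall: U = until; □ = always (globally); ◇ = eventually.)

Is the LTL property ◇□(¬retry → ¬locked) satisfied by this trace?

□(¬retry → ¬locked) is false at every position 0..9, so it never becomes true and ◇□(¬retry → ¬locked) fails.

Violated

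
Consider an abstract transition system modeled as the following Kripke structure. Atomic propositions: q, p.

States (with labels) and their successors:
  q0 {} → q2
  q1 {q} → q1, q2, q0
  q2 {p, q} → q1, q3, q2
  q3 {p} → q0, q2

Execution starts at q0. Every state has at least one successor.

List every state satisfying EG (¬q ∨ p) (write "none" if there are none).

{q0, q2, q3}

States satisfying ¬q ∨ p: {q0, q2, q3}.
States satisfying EG (¬q ∨ p): {q0, q2, q3}.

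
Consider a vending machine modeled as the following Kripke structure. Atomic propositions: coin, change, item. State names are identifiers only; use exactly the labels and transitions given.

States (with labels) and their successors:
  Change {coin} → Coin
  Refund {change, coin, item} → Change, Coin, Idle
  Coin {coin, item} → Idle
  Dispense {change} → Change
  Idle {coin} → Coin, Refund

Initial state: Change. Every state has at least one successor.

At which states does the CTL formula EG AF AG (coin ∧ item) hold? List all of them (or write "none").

States satisfying AF AG (coin ∧ item): ∅.
States satisfying EG AF AG (coin ∧ item): ∅.

none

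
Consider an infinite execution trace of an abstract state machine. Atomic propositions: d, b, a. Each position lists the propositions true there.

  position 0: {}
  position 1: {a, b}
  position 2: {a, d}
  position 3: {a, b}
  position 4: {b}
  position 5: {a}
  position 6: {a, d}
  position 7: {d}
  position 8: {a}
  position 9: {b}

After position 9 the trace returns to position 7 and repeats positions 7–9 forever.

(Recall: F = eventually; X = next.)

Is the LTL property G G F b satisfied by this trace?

G F b holds at every position 0..9, and those are all positions ever visited, so G G F b holds.

Holds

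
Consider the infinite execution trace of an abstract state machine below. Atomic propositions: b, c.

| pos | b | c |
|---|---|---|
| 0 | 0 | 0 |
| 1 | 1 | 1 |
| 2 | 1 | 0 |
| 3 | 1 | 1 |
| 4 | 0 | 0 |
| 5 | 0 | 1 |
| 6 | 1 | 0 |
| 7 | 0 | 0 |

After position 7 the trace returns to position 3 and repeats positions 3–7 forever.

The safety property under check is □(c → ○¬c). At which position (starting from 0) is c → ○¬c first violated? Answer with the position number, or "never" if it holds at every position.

never

c → ○¬c holds at every position 0..7, and those are all the positions the trace ever visits, so the invariant □(c → ○¬c) is never violated.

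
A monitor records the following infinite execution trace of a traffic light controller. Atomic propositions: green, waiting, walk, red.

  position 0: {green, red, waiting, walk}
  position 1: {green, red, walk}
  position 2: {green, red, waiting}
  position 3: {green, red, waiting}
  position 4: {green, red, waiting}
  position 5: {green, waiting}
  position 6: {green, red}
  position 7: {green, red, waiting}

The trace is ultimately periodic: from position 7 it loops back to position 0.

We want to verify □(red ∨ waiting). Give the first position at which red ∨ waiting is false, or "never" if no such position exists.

never

red ∨ waiting holds at every position 0..7, and those are all the positions the trace ever visits, so the invariant □(red ∨ waiting) is never violated.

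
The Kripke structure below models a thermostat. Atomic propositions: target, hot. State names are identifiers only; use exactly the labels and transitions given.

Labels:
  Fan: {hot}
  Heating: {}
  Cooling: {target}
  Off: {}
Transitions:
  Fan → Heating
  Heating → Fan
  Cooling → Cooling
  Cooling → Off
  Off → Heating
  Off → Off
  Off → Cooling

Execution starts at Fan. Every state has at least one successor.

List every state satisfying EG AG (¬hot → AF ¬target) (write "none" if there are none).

{Fan, Heating}

States satisfying AG (¬hot → AF ¬target): {Fan, Heating}.
States satisfying EG AG (¬hot → AF ¬target): {Fan, Heating}.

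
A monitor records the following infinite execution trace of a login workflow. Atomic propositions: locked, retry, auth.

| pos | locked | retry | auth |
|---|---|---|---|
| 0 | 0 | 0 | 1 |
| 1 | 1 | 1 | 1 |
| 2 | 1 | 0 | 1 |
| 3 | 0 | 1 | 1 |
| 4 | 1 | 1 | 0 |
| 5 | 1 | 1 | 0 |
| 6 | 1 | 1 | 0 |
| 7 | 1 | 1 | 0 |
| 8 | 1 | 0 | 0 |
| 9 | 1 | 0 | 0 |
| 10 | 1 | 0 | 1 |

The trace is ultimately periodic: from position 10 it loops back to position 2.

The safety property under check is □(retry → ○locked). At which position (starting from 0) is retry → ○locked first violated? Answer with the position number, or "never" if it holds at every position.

never

retry → ○locked holds at every position 0..10, and those are all the positions the trace ever visits, so the invariant □(retry → ○locked) is never violated.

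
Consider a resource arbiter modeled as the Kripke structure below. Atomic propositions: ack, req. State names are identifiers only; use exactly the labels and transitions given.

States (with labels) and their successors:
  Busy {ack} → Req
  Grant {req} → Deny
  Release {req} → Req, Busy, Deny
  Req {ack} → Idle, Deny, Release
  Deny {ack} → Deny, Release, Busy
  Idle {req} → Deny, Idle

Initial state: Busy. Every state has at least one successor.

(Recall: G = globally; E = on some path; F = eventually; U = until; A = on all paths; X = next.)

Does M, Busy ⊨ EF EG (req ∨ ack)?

Yes

States satisfying EG (req ∨ ack): {Busy, Grant, Release, Req, Deny, Idle}.
States satisfying EF EG (req ∨ ack): {Busy, Grant, Release, Req, Deny, Idle}.
Some path from Busy reaches a state where EG (req ∨ ack) holds.
Busy ∈ Sat(EF EG (req ∨ ack)).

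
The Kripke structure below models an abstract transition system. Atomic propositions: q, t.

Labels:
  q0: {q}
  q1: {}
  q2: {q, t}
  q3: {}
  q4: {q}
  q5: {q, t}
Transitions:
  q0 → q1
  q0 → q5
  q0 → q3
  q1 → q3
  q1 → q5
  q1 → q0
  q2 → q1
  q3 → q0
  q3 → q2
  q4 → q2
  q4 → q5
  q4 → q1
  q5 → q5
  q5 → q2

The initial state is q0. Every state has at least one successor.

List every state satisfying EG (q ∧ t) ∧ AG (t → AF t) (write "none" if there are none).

{q5}

States satisfying q ∧ t: {q2, q5}.
States satisfying EG (q ∧ t): {q5}.
States satisfying t → AF t: {q0, q1, q2, q3, q4, q5}.
States satisfying AG (t → AF t): {q0, q1, q2, q3, q4, q5}.
States satisfying EG (q ∧ t) ∧ AG (t → AF t): {q5}.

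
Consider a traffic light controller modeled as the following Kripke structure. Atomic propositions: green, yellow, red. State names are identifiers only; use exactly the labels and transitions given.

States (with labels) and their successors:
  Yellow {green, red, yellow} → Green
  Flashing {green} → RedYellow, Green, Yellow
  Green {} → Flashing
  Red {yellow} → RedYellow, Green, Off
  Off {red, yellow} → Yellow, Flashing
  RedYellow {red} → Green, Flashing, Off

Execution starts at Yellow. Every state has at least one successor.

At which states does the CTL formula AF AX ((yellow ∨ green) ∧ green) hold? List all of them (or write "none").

States satisfying AX ((yellow ∨ green) ∧ green): {Green, Off}.
States satisfying AF AX ((yellow ∨ green) ∧ green): {Yellow, Green, Off}.

{Yellow, Green, Off}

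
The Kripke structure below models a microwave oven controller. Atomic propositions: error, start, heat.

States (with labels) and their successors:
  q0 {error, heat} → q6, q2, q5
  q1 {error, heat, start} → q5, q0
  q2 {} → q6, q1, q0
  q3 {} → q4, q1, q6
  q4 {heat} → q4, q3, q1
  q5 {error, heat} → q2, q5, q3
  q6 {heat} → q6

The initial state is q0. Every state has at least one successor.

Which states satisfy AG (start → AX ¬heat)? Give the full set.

{q6}

States satisfying start → AX ¬heat: {q0, q2, q3, q4, q5, q6}.
States satisfying AG (start → AX ¬heat): {q6}.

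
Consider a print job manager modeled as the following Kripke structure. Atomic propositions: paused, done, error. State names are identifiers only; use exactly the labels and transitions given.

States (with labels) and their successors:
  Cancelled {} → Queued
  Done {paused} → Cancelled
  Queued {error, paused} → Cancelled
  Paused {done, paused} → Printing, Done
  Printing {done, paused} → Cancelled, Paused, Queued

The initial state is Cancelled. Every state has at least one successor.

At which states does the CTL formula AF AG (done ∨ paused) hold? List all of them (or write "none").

none

States satisfying AG (done ∨ paused): ∅.
States satisfying AF AG (done ∨ paused): ∅.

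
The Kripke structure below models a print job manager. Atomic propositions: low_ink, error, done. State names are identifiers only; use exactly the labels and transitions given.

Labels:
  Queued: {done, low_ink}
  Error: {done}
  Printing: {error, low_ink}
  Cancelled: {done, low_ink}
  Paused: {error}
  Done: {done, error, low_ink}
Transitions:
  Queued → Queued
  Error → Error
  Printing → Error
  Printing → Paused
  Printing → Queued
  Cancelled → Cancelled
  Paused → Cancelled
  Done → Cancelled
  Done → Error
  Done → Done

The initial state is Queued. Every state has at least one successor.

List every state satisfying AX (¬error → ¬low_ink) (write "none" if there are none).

States satisfying ¬error → ¬low_ink: {Error, Printing, Paused, Done}.
States satisfying AX (¬error → ¬low_ink): {Error}.

{Error}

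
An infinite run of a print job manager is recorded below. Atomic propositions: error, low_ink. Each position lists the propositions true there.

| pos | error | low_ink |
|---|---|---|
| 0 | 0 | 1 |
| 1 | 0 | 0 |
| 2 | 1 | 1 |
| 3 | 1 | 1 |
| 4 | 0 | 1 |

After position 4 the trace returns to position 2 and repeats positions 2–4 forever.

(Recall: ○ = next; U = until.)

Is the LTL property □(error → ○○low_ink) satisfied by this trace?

Holds

error → ○○low_ink holds at every position 0..4, and those are all positions ever visited, so □(error → ○○low_ink) holds.
Positions where error holds: 2, 3.
Check ○○low_ink at each: 2→ok, 3→ok.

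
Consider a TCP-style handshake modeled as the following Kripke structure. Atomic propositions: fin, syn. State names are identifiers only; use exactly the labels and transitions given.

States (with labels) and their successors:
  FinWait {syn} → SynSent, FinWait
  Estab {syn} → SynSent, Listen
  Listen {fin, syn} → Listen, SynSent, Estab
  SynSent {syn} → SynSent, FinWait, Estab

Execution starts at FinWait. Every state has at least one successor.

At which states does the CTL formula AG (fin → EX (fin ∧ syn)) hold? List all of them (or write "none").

{FinWait, Estab, Listen, SynSent}

States satisfying fin → EX (fin ∧ syn): {FinWait, Estab, Listen, SynSent}.
States satisfying AG (fin → EX (fin ∧ syn)): {FinWait, Estab, Listen, SynSent}.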